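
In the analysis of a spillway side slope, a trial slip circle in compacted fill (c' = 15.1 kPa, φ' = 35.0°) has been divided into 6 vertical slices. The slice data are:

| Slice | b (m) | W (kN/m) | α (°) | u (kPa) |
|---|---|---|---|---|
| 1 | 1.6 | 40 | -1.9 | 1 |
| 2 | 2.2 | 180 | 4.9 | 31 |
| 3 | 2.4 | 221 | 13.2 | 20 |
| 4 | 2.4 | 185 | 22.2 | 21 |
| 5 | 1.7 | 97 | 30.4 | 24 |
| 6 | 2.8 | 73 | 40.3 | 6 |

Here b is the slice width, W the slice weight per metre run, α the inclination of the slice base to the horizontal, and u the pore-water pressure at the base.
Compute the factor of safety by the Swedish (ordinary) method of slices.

Ordinary method of slices: FS = Σ[c'·Δl_i + (W_i cosα_i − u_i·Δl_i)·tanφ'] / Σ W_i sinα_i, with Δl_i = b_i / cosα_i.
Slice 1: Δl = 1.6/cos(-1.9°) = 1.601 m; N'_1 = 40·cos(-1.9°) − 1·1.601 = 38.4; c'Δl = 24.17; W sinα = -1.3
Slice 2: Δl = 2.2/cos4.9° = 2.208 m; N'_2 = 180·cos4.9° − 31·2.208 = 110.9; c'Δl = 33.34; W sinα = 15.4
Slice 3: Δl = 2.4/cos13.2° = 2.465 m; N'_3 = 221·cos13.2° − 20·2.465 = 165.9; c'Δl = 37.22; W sinα = 50.5
Slice 4: Δl = 2.4/cos22.2° = 2.592 m; N'_4 = 185·cos22.2° − 21·2.592 = 116.9; c'Δl = 39.14; W sinα = 69.9
Slice 5: Δl = 1.7/cos30.4° = 1.971 m; N'_5 = 97·cos30.4° − 24·1.971 = 36.4; c'Δl = 29.76; W sinα = 49.1
Slice 6: Δl = 2.8/cos40.3° = 3.671 m; N'_6 = 73·cos40.3° − 6·3.671 = 33.6; c'Δl = 55.44; W sinα = 47.2
Σc'Δl = 219.1 kN/m; ΣN' = 502.0 kN/m; ΣW sinα = 230.7 kN/m
Resisting = 219.1 + 502.0·tan35.0° = 219.1 + 351.5 = 570.6 kN/m
FS = 570.6 / 230.7 = 2.473

FS = 2.47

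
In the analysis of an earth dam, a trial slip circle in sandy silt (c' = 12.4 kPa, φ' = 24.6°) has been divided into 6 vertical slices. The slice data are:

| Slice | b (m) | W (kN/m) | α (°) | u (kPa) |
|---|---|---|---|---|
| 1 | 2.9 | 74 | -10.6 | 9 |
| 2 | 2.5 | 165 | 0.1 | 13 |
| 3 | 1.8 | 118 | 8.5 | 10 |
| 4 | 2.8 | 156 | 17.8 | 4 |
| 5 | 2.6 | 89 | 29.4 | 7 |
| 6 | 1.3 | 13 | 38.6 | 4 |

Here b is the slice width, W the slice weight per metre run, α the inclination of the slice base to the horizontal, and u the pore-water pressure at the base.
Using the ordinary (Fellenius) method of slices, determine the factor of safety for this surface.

FS = 3.87

Ordinary method of slices: FS = Σ[c'·Δl_i + (W_i cosα_i − u_i·Δl_i)·tanφ'] / Σ W_i sinα_i, with Δl_i = b_i / cosα_i.
Slice 1: Δl = 2.9/cos(-10.6°) = 2.950 m; N'_1 = 74·cos(-10.6°) − 9·2.950 = 46.2; c'Δl = 36.58; W sinα = -13.6
Slice 2: Δl = 2.5/cos0.1° = 2.500 m; N'_2 = 165·cos0.1° − 13·2.500 = 132.5; c'Δl = 31.00; W sinα = 0.3
Slice 3: Δl = 1.8/cos8.5° = 1.820 m; N'_3 = 118·cos8.5° − 10·1.820 = 98.5; c'Δl = 22.57; W sinα = 17.4
Slice 4: Δl = 2.8/cos17.8° = 2.941 m; N'_4 = 156·cos17.8° − 4·2.941 = 136.8; c'Δl = 36.47; W sinα = 47.7
Slice 5: Δl = 2.6/cos29.4° = 2.984 m; N'_5 = 89·cos29.4° − 7·2.984 = 56.6; c'Δl = 37.01; W sinα = 43.7
Slice 6: Δl = 1.3/cos38.6° = 1.663 m; N'_6 = 13·cos38.6° − 4·1.663 = 3.5; c'Δl = 20.63; W sinα = 8.1
Σc'Δl = 184.3 kN/m; ΣN' = 474.1 kN/m; ΣW sinα = 103.6 kN/m
Resisting = 184.3 + 474.1·tan24.6° = 184.3 + 217.1 = 401.3 kN/m
FS = 401.3 / 103.6 = 3.873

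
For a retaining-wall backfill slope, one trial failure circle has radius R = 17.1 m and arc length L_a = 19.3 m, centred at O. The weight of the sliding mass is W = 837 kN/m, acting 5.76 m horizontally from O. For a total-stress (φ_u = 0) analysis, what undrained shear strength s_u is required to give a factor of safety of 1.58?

s_u = 23.1 kPa

FS = s_u·L_a·R / (W·d), so s_u = FS·W·d / (L_a·R).
s_u = 1.58·837·5.76 / (19.30·17.1) = 7617.4 / 330.03 = 23.08 kPa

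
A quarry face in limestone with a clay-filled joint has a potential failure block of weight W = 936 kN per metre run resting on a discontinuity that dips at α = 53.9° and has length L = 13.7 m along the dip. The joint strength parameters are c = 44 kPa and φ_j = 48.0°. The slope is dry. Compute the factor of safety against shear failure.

FS = 1.61

Resolving the block weight along and normal to the plane and applying the Mohr–Coulomb strength on the joint:
N' = W cosα = 936·cos53.9° = 551.5 kN/m
Driving force T = W sinα = 936·sin53.9° = 756.3 kN/m
Resisting force R = c·L + N'·tanφ_j = 44·13.7 + 551.5·tan48.0° = 602.8 + 612.5 = 1215.3 kN/m
FS = R / T = 1215.3 / 756.3 = 1.607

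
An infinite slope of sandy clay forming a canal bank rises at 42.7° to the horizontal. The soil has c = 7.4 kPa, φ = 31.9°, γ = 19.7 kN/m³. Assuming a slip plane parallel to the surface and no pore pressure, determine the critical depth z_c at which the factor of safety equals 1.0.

z_c = 2.32 m

Setting FS = 1.00 in FS = [c + γz cos²β tanφ] / [γz sinβ cosβ] and solving for z:
z = c / [γ cosβ (FS·sinβ − cosβ·tanφ)]
  = 7.4 / [19.7·cos42.7°·(1.00·sin42.7° − cos42.7°·tan31.9°)]
  = 7.4 / [19.7·0.7349·(1.00·0.6782 − 0.7349·0.6224)]
  = 7.4 / 3.1955 = 2.316 m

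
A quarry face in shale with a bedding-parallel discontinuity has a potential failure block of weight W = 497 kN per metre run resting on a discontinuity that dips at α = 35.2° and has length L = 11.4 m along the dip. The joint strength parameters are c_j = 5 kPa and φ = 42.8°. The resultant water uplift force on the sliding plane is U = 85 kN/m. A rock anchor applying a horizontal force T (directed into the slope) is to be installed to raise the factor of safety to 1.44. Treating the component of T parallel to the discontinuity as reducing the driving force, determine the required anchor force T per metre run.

T = 34 kN/m

Resolving forces along and normal to the sliding plane, with the horizontal anchor force T adding T·sinα to the effective normal force and T·cosα acting up the plane against the driving force:
FS = [c_jL + (W cosα − U + T sinα) tanφ] / [W sinα − T cosα]
Without the anchor: N' = 321.1 kN/m, driving T_d = 286.5 kN/m, resisting R = 5·11.4 + 321.1·tan42.8° = 354.4 kN/m, FS = 1.24.
Setting FS = 1.44 and solving for T:
1.44·(286.5 − T cos35.2°) = 354.4 + T sin35.2°·tan42.8°
T·(sin35.2°·tan42.8° + 1.44·cos35.2°) = 1.44·286.5 − 354.4
T·(0.5764·0.9260 + 1.44·0.8171) = 412.5 − 354.4 = 58.2
T·1.7105 = 58.2
T = 34.0 kN/m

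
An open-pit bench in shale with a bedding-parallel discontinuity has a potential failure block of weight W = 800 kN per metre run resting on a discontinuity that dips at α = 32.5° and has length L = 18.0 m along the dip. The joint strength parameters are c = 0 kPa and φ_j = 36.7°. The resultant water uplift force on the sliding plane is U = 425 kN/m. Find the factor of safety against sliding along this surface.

Resolving the block weight along and normal to the plane and applying the Mohr–Coulomb strength on the joint:
N' = W cosα − U = 800·cos32.5° − 425 = 249.7 kN/m
Driving force T = W sinα = 800·sin32.5° = 429.8 kN/m
Resisting force R = c·L + N'·tanφ_j = 0·18.0 + 249.7·tan36.7° = 0.0 + 186.1 = 186.1 kN/m
FS = R / T = 186.1 / 429.8 = 0.433

FS = 0.43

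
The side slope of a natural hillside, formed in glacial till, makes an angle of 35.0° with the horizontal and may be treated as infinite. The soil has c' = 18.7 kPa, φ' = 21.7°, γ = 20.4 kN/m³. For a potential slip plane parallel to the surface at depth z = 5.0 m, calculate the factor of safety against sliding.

For an infinite slope with a slip plane parallel to the surface (no pore pressure): FS = [c' + γz cos²β tanφ'] / [γz sinβ cosβ].
γz = 20.4·5.0 = 102.00 kN/m²
Numerator = 18.7 + 102.00·cos²35.0°·tan21.7° = 18.7 + 102.00·0.6710·0.3979 = 45.937 kPa
Denominator = 102.00·sin35.0°·cos35.0° = 102.00·0.5736·0.8192 = 47.924 kPa
FS = 45.937 / 47.924 = 0.959

FS = 0.96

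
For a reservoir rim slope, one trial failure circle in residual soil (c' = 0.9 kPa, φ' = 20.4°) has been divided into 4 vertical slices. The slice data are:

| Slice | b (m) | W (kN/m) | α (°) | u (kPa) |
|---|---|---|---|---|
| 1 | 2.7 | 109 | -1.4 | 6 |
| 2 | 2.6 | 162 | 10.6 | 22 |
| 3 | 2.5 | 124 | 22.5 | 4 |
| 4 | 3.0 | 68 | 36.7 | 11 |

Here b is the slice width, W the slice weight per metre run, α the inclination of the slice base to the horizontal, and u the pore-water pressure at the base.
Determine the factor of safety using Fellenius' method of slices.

Ordinary method of slices: FS = Σ[c'·Δl_i + (W_i cosα_i − u_i·Δl_i)·tanφ'] / Σ W_i sinα_i, with Δl_i = b_i / cosα_i.
Slice 1: Δl = 2.7/cos(-1.4°) = 2.701 m; N'_1 = 109·cos(-1.4°) − 6·2.701 = 92.8; c'Δl = 2.43; W sinα = -2.7
Slice 2: Δl = 2.6/cos10.6° = 2.645 m; N'_2 = 162·cos10.6° − 22·2.645 = 101.0; c'Δl = 2.38; W sinα = 29.8
Slice 3: Δl = 2.5/cos22.5° = 2.706 m; N'_3 = 124·cos22.5° − 4·2.706 = 103.7; c'Δl = 2.44; W sinα = 47.5
Slice 4: Δl = 3.0/cos36.7° = 3.742 m; N'_4 = 68·cos36.7° − 11·3.742 = 13.4; c'Δl = 3.37; W sinα = 40.6
Σc'Δl = 10.6 kN/m; ΣN' = 310.9 kN/m; ΣW sinα = 115.2 kN/m
Resisting = 10.6 + 310.9·tan20.4° = 10.6 + 115.6 = 126.2 kN/m
FS = 126.2 / 115.2 = 1.096

FS = 1.10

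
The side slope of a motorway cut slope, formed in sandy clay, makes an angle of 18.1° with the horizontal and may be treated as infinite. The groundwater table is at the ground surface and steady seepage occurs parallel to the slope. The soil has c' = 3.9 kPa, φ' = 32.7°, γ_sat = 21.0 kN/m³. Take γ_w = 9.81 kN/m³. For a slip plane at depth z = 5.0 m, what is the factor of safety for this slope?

FS = 1.17

With seepage parallel to the slope and the water table at the surface, the effective normal stress on the slip plane uses the buoyant unit weight γ' = γ_sat − γ_w while the driving shear stress uses γ_sat:
FS = [c' + γ' z cos²β tanφ'] / [γ_sat z sinβ cosβ]
γ' = 21.0 − 9.81 = 11.19 kN/m³
Numerator = 3.9 + 11.19·5.0·cos²18.1°·tan32.7° = 3.9 + 11.19·5.0·0.9035·0.6420 = 36.352 kPa
Denominator = 21.0·5.0·sin18.1°·cos18.1° = 21.0·5.0·0.3107·0.9505 = 31.007 kPa
FS = 36.352 / 31.007 = 1.172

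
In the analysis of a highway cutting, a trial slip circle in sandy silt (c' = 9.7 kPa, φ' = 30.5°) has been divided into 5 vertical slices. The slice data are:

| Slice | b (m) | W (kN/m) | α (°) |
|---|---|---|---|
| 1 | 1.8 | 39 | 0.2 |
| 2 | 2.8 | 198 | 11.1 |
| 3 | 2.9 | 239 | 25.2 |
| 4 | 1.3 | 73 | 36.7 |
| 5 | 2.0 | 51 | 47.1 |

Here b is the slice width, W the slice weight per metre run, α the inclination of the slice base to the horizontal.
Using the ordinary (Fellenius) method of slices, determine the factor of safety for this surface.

Ordinary method of slices: FS = Σ[c'·Δl_i + (W_i cosα_i)·tanφ'] / Σ W_i sinα_i, with Δl_i = b_i / cosα_i.
Slice 1: Δl = 1.8/cos0.2° = 1.800 m; N'_1 = 39·cos0.2° = 39.0; c'Δl = 17.46; W sinα = 0.1
Slice 2: Δl = 2.8/cos11.1° = 2.853 m; N'_2 = 198·cos11.1° = 194.3; c'Δl = 27.68; W sinα = 38.1
Slice 3: Δl = 2.9/cos25.2° = 3.205 m; N'_3 = 239·cos25.2° = 216.3; c'Δl = 31.09; W sinα = 101.8
Slice 4: Δl = 1.3/cos36.7° = 1.621 m; N'_4 = 73·cos36.7° = 58.5; c'Δl = 15.73; W sinα = 43.6
Slice 5: Δl = 2.0/cos47.1° = 2.938 m; N'_5 = 51·cos47.1° = 34.7; c'Δl = 28.50; W sinα = 37.4
Σc'Δl = 120.5 kN/m; ΣN' = 542.8 kN/m; ΣW sinα = 221.0 kN/m
Resisting = 120.5 + 542.8·tan30.5° = 120.5 + 319.7 = 440.2 kN/m
FS = 440.2 / 221.0 = 1.992

FS = 1.99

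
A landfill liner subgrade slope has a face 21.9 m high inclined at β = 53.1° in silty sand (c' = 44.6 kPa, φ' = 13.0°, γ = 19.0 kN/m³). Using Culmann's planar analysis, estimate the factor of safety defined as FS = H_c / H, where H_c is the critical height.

H_c = (4c'/γ) · sinβ cosφ' / [1 − cos(β − φ')]
    = (4·44.6/19.0) · sin53.1°·cos13.0° / [1 − cos40.1°]
    = 9.389 · 0.7792 / 0.2351 = 31.12 m
FS = H_c / H = 31.12 / 21.9 = 1.421

FS = 1.42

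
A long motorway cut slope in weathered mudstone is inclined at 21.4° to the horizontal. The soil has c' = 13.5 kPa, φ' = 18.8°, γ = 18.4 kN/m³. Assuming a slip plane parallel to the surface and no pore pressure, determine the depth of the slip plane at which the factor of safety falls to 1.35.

z = 4.49 m

Setting FS = 1.35 in FS = [c' + γz cos²β tanφ'] / [γz sinβ cosβ] and solving for z:
z = c' / [γ cosβ (FS·sinβ − cosβ·tanφ')]
  = 13.5 / [18.4·cos21.4°·(1.35·sin21.4° − cos21.4°·tan18.8°)]
  = 13.5 / [18.4·0.9311·(1.35·0.3649 − 0.9311·0.3404)]
  = 13.5 / 3.0087 = 4.487 m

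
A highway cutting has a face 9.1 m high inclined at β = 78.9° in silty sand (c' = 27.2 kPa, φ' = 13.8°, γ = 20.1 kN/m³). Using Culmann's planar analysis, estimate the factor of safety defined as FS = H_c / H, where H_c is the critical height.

H_c = (4c'/γ) · sinβ cosφ' / [1 − cos(β − φ')]
    = (4·27.2/20.1) · sin78.9°·cos13.8° / [1 − cos65.1°]
    = 5.413 · 0.9530 / 0.5790 = 8.91 m
FS = H_c / H = 8.91 / 9.1 = 0.979

FS = 0.98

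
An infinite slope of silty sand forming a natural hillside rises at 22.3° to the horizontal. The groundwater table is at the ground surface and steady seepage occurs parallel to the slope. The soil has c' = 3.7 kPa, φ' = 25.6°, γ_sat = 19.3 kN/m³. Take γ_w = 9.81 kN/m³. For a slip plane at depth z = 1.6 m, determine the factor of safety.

FS = 0.92

With seepage parallel to the slope and the water table at the surface, the effective normal stress on the slip plane uses the buoyant unit weight γ' = γ_sat − γ_w while the driving shear stress uses γ_sat:
FS = [c' + γ' z cos²β tanφ'] / [γ_sat z sinβ cosβ]
γ' = 19.3 − 9.81 = 9.49 kN/m³
Numerator = 3.7 + 9.49·1.6·cos²22.3°·tan25.6° = 3.7 + 9.49·1.6·0.8560·0.4791 = 9.927 kPa
Denominator = 19.3·1.6·sin22.3°·cos22.3° = 19.3·1.6·0.3795·0.9252 = 10.841 kPa
FS = 9.927 / 10.841 = 0.916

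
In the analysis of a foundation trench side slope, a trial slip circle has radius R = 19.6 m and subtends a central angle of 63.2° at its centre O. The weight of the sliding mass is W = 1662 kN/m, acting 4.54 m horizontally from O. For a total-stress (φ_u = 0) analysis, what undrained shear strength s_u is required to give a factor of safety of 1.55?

s_u = 27.6 kPa

FS = s_u·L_a·R / (W·d), so s_u = FS·W·d / (L_a·R).
Arc length L_a = R·θ = 19.6·(63.2°·π/180) = 19.6·1.1030 = 21.62 m
s_u = 1.55·1662·4.54 / (21.62·19.6) = 11695.5 / 423.75 = 27.60 kPa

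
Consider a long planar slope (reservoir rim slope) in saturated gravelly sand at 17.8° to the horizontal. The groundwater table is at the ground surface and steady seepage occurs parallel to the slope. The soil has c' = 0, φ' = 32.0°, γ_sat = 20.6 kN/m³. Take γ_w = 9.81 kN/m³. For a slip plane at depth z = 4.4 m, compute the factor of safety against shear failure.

With seepage parallel to the slope and the water table at the surface, the effective normal stress on the slip plane uses the buoyant unit weight γ' = γ_sat − γ_w while the driving shear stress uses γ_sat:
FS = [c' + γ' z cos²β tanφ'] / [γ_sat z sinβ cosβ]
(For c' = 0 this reduces to FS = (γ'/γ_sat)·tanφ'/tanβ.)
γ' = 20.6 − 9.81 = 10.79 kN/m³
Numerator = 0.0 + 10.79·4.4·cos²17.8°·tan32.0° = 0.0 + 10.79·4.4·0.9066·0.6249 = 26.894 kPa
Denominator = 20.6·4.4·sin17.8°·cos17.8° = 20.6·4.4·0.3057·0.9521 = 26.382 kPa
FS = 26.894 / 26.382 = 1.019

FS = 1.02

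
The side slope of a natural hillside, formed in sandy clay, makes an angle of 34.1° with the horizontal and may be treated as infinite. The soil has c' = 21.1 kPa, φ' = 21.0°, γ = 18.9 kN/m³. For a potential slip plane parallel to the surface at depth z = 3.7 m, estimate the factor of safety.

For an infinite slope with a slip plane parallel to the surface (no pore pressure): FS = [c' + γz cos²β tanφ'] / [γz sinβ cosβ].
γz = 18.9·3.7 = 69.93 kN/m²
Numerator = 21.1 + 69.93·cos²34.1°·tan21.0° = 21.1 + 69.93·0.6857·0.3839 = 39.506 kPa
Denominator = 69.93·sin34.1°·cos34.1° = 69.93·0.5606·0.8281 = 32.465 kPa
FS = 39.506 / 32.465 = 1.217

FS = 1.22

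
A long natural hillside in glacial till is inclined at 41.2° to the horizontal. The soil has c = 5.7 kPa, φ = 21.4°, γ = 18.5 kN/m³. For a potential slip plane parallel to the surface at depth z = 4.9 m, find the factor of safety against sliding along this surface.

For an infinite slope with a slip plane parallel to the surface (no pore pressure): FS = [c + γz cos²β tanφ] / [γz sinβ cosβ].
γz = 18.5·4.9 = 90.65 kN/m²
Numerator = 5.7 + 90.65·cos²41.2°·tan21.4° = 5.7 + 90.65·0.5661·0.3919 = 25.812 kPa
Denominator = 90.65·sin41.2°·cos41.2° = 90.65·0.6587·0.7524 = 44.927 kPa
FS = 25.812 / 44.927 = 0.575

FS = 0.57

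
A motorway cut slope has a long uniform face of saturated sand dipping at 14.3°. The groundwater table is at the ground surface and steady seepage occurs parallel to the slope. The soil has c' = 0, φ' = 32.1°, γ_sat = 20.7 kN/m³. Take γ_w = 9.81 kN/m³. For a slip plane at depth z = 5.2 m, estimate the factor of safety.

FS = 1.29

With seepage parallel to the slope and the water table at the surface, the effective normal stress on the slip plane uses the buoyant unit weight γ' = γ_sat − γ_w while the driving shear stress uses γ_sat:
FS = [c' + γ' z cos²β tanφ'] / [γ_sat z sinβ cosβ]
(For c' = 0 this reduces to FS = (γ'/γ_sat)·tanφ'/tanβ.)
γ' = 20.7 − 9.81 = 10.89 kN/m³
Numerator = 0.0 + 10.89·5.2·cos²14.3°·tan32.1° = 0.0 + 10.89·5.2·0.9390·0.6273 = 33.355 kPa
Denominator = 20.7·5.2·sin14.3°·cos14.3° = 20.7·5.2·0.2470·0.9690 = 25.763 kPa
FS = 33.355 / 25.763 = 1.295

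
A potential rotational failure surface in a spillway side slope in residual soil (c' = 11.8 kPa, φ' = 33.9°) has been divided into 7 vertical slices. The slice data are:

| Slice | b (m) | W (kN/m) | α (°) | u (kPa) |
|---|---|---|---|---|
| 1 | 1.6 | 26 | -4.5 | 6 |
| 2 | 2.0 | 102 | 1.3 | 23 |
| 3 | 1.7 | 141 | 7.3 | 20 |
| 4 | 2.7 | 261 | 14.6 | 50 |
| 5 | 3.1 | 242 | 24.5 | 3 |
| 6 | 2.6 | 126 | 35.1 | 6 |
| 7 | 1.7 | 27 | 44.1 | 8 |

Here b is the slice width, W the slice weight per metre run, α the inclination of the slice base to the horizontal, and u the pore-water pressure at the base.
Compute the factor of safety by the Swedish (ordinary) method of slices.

FS = 2.16

Ordinary method of slices: FS = Σ[c'·Δl_i + (W_i cosα_i − u_i·Δl_i)·tanφ'] / Σ W_i sinα_i, with Δl_i = b_i / cosα_i.
Slice 1: Δl = 1.6/cos(-4.5°) = 1.605 m; N'_1 = 26·cos(-4.5°) − 6·1.605 = 16.3; c'Δl = 18.94; W sinα = -2.0
Slice 2: Δl = 2.0/cos1.3° = 2.001 m; N'_2 = 102·cos1.3° − 23·2.001 = 56.0; c'Δl = 23.61; W sinα = 2.3
Slice 3: Δl = 1.7/cos7.3° = 1.714 m; N'_3 = 141·cos7.3° − 20·1.714 = 105.6; c'Δl = 20.22; W sinα = 17.9
Slice 4: Δl = 2.7/cos14.6° = 2.790 m; N'_4 = 261·cos14.6° − 50·2.790 = 113.1; c'Δl = 32.92; W sinα = 65.8
Slice 5: Δl = 3.1/cos24.5° = 3.407 m; N'_5 = 242·cos24.5° − 3·3.407 = 210.0; c'Δl = 40.20; W sinα = 100.4
Slice 6: Δl = 2.6/cos35.1° = 3.178 m; N'_6 = 126·cos35.1° − 6·3.178 = 84.0; c'Δl = 37.50; W sinα = 72.5
Slice 7: Δl = 1.7/cos44.1° = 2.367 m; N'_7 = 27·cos44.1° − 8·2.367 = 0.5; c'Δl = 27.93; W sinα = 18.8
Σc'Δl = 201.3 kN/m; ΣN' = 585.4 kN/m; ΣW sinα = 275.6 kN/m
Resisting = 201.3 + 585.4·tan33.9° = 201.3 + 393.3 = 594.7 kN/m
FS = 594.7 / 275.6 = 2.158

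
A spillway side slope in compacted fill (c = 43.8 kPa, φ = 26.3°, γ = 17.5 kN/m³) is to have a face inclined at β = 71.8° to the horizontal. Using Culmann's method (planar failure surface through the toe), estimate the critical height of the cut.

Culmann's analysis gives the critical failure plane at α_cr = (β + φ)/2 = (71.8 + 26.3)/2 = 49.0°, and the critical height
H_c = (4c/γ) · sinβ cosφ / [1 − cos(β − φ)]
    = (4·43.8/17.5) · sin71.8°·cos26.3° / [1 − cos(45.5°)]
    = 10.011 · 0.9500·0.8965 / [1 − 0.7009]
    = 10.011 · 0.8516 / 0.2991
    = 28.51 m

H_c = 28.51 m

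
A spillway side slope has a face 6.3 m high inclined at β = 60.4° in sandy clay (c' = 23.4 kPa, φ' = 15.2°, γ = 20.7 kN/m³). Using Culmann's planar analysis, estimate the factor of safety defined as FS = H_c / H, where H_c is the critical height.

FS = 2.04

H_c = (4c'/γ) · sinβ cosφ' / [1 − cos(β − φ')]
    = (4·23.4/20.7) · sin60.4°·cos15.2° / [1 − cos45.2°]
    = 4.522 · 0.8391 / 0.2954 = 12.85 m
FS = H_c / H = 12.85 / 6.3 = 2.039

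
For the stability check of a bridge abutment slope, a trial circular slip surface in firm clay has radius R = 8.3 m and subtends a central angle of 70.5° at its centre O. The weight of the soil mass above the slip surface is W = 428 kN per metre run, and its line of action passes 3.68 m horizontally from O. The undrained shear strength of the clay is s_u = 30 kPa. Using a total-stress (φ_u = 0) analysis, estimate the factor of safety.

Taking moments about the centre O, the resisting moment is provided by the undrained shear strength acting along the arc:
Arc length L_a = R·θ = 8.3·(70.5°·π/180) = 8.3·1.2305 = 10.21 m
M_R = s_u·L_a·R = 30·10.21·8.3 = 2543.0 kN·m/m
M_D = W·d = 428·3.68 = 1575.0 kN·m/m
FS = M_R / M_D = 2543.0 / 1575.0 = 1.615

FS = 1.61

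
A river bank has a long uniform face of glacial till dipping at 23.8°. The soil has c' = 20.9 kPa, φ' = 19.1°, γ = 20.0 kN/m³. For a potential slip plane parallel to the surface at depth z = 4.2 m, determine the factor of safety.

For an infinite slope with a slip plane parallel to the surface (no pore pressure): FS = [c' + γz cos²β tanφ'] / [γz sinβ cosβ].
γz = 20.0·4.2 = 84.00 kN/m²
Numerator = 20.9 + 84.00·cos²23.8°·tan19.1° = 20.9 + 84.00·0.8372·0.3463 = 45.251 kPa
Denominator = 84.00·sin23.8°·cos23.8° = 84.00·0.4035·0.9150 = 31.015 kPa
FS = 45.251 / 31.015 = 1.459

FS = 1.46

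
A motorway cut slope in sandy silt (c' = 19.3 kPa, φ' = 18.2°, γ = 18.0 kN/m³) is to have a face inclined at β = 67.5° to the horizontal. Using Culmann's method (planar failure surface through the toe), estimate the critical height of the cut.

H_c = 10.82 m

Culmann's analysis gives the critical failure plane at α_cr = (β + φ')/2 = (67.5 + 18.2)/2 = 42.9°, and the critical height
H_c = (4c'/γ) · sinβ cosφ' / [1 − cos(β − φ')]
    = (4·19.3/18.0) · sin67.5°·cos18.2° / [1 − cos(49.3°)]
    = 4.289 · 0.9239·0.9500 / [1 − 0.6521]
    = 4.289 · 0.8777 / 0.3479
    = 10.82 m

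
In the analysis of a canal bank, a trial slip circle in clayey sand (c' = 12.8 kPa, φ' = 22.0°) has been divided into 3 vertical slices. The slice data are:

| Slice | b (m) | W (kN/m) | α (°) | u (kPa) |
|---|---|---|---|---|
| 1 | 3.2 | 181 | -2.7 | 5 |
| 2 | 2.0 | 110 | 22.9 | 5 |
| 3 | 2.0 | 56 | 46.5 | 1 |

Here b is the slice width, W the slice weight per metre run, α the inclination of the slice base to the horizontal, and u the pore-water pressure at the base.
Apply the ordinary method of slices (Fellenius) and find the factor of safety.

FS = 2.98

Ordinary method of slices: FS = Σ[c'·Δl_i + (W_i cosα_i − u_i·Δl_i)·tanφ'] / Σ W_i sinα_i, with Δl_i = b_i / cosα_i.
Slice 1: Δl = 3.2/cos(-2.7°) = 3.204 m; N'_1 = 181·cos(-2.7°) − 5·3.204 = 164.8; c'Δl = 41.01; W sinα = -8.5
Slice 2: Δl = 2.0/cos22.9° = 2.171 m; N'_2 = 110·cos22.9° − 5·2.171 = 90.5; c'Δl = 27.79; W sinα = 42.8
Slice 3: Δl = 2.0/cos46.5° = 2.905 m; N'_3 = 56·cos46.5° − 1·2.905 = 35.6; c'Δl = 37.19; W sinα = 40.6
Σc'Δl = 106.0 kN/m; ΣN' = 290.9 kN/m; ΣW sinα = 74.9 kN/m
Resisting = 106.0 + 290.9·tan22.0° = 106.0 + 117.5 = 223.5 kN/m
FS = 223.5 / 74.9 = 2.984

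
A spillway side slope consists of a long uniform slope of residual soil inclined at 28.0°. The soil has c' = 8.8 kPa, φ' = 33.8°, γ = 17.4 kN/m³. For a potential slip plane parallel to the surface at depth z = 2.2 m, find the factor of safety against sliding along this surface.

FS = 1.81

For an infinite slope with a slip plane parallel to the surface (no pore pressure): FS = [c' + γz cos²β tanφ'] / [γz sinβ cosβ].
γz = 17.4·2.2 = 38.28 kN/m²
Numerator = 8.8 + 38.28·cos²28.0°·tan33.8° = 8.8 + 38.28·0.7796·0.6694 = 28.778 kPa
Denominator = 38.28·sin28.0°·cos28.0° = 38.28·0.4695·0.8829 = 15.868 kPa
FS = 28.778 / 15.868 = 1.814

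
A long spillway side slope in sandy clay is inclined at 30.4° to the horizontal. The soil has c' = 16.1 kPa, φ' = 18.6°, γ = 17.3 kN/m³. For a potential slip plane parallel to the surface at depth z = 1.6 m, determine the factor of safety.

FS = 1.91

For an infinite slope with a slip plane parallel to the surface (no pore pressure): FS = [c' + γz cos²β tanφ'] / [γz sinβ cosβ].
γz = 17.3·1.6 = 27.68 kN/m²
Numerator = 16.1 + 27.68·cos²30.4°·tan18.6° = 16.1 + 27.68·0.7439·0.3365 = 23.030 kPa
Denominator = 27.68·sin30.4°·cos30.4° = 27.68·0.5060·0.8625 = 12.081 kPa
FS = 23.030 / 12.081 = 1.906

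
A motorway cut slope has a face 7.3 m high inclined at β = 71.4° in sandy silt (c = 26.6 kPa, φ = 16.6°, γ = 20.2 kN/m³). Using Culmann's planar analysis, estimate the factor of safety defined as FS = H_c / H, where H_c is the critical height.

H_c = (4c/γ) · sinβ cosφ / [1 − cos(β − φ)]
    = (4·26.6/20.2) · sin71.4°·cos16.6° / [1 − cos54.8°]
    = 5.267 · 0.9083 / 0.4236 = 11.29 m
FS = H_c / H = 11.29 / 7.3 = 1.547

FS = 1.55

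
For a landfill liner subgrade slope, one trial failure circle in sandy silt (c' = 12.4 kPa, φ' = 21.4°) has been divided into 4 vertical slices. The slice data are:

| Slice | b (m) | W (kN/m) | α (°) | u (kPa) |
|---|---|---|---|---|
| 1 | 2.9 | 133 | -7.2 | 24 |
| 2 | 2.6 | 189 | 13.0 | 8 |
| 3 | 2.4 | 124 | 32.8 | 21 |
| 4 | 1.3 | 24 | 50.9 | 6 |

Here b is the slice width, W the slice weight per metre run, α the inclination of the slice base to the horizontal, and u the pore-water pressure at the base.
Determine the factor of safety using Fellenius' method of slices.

FS = 2.12

Ordinary method of slices: FS = Σ[c'·Δl_i + (W_i cosα_i − u_i·Δl_i)·tanφ'] / Σ W_i sinα_i, with Δl_i = b_i / cosα_i.
Slice 1: Δl = 2.9/cos(-7.2°) = 2.923 m; N'_1 = 133·cos(-7.2°) − 24·2.923 = 61.8; c'Δl = 36.25; W sinα = -16.7
Slice 2: Δl = 2.6/cos13.0° = 2.668 m; N'_2 = 189·cos13.0° − 8·2.668 = 162.8; c'Δl = 33.09; W sinα = 42.5
Slice 3: Δl = 2.4/cos32.8° = 2.855 m; N'_3 = 124·cos32.8° − 21·2.855 = 44.3; c'Δl = 35.40; W sinα = 67.2
Slice 4: Δl = 1.3/cos50.9° = 2.061 m; N'_4 = 24·cos50.9° − 6·2.061 = 2.8; c'Δl = 25.56; W sinα = 18.6
Σc'Δl = 130.3 kN/m; ΣN' = 271.6 kN/m; ΣW sinα = 111.6 kN/m
Resisting = 130.3 + 271.6·tan21.4° = 130.3 + 106.5 = 236.8 kN/m
FS = 236.8 / 111.6 = 2.121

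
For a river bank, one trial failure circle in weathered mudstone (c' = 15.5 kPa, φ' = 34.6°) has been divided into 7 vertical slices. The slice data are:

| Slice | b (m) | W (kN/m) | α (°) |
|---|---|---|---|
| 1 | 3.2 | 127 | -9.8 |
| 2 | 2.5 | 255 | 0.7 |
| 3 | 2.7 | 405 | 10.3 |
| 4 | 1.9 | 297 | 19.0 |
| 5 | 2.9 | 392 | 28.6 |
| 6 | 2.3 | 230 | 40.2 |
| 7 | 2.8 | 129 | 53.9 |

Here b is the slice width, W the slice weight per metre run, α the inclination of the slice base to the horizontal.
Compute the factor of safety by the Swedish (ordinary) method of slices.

Ordinary method of slices: FS = Σ[c'·Δl_i + (W_i cosα_i)·tanφ'] / Σ W_i sinα_i, with Δl_i = b_i / cosα_i.
Slice 1: Δl = 3.2/cos(-9.8°) = 3.247 m; N'_1 = 127·cos(-9.8°) = 125.1; c'Δl = 50.33; W sinα = -21.6
Slice 2: Δl = 2.5/cos0.7° = 2.500 m; N'_2 = 255·cos0.7° = 255.0; c'Δl = 38.75; W sinα = 3.1
Slice 3: Δl = 2.7/cos10.3° = 2.744 m; N'_3 = 405·cos10.3° = 398.5; c'Δl = 42.54; W sinα = 72.4
Slice 4: Δl = 1.9/cos19.0° = 2.009 m; N'_4 = 297·cos19.0° = 280.8; c'Δl = 31.15; W sinα = 96.7
Slice 5: Δl = 2.9/cos28.6° = 3.303 m; N'_5 = 392·cos28.6° = 344.2; c'Δl = 51.20; W sinα = 187.6
Slice 6: Δl = 2.3/cos40.2° = 3.011 m; N'_6 = 230·cos40.2° = 175.7; c'Δl = 46.67; W sinα = 148.5
Slice 7: Δl = 2.8/cos53.9° = 4.752 m; N'_7 = 129·cos53.9° = 76.0; c'Δl = 73.66; W sinα = 104.2
Σc'Δl = 334.3 kN/m; ΣN' = 1655.3 kN/m; ΣW sinα = 590.9 kN/m
Resisting = 334.3 + 1655.3·tan34.6° = 334.3 + 1141.9 = 1476.2 kN/m
FS = 1476.2 / 590.9 = 2.498

FS = 2.50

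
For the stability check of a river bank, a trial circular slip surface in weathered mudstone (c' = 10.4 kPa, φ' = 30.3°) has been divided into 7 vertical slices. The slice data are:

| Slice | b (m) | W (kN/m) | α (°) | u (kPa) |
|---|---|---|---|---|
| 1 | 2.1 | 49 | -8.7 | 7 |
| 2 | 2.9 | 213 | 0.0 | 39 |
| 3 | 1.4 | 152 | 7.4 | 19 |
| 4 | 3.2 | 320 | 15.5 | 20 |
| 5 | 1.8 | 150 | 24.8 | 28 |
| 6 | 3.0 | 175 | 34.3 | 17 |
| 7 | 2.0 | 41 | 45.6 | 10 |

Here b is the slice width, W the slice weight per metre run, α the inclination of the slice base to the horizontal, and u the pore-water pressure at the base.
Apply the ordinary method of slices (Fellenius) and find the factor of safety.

Ordinary method of slices: FS = Σ[c'·Δl_i + (W_i cosα_i − u_i·Δl_i)·tanφ'] / Σ W_i sinα_i, with Δl_i = b_i / cosα_i.
Slice 1: Δl = 2.1/cos(-8.7°) = 2.124 m; N'_1 = 49·cos(-8.7°) − 7·2.124 = 33.6; c'Δl = 22.09; W sinα = -7.4
Slice 2: Δl = 2.9/cos0.0° = 2.900 m; N'_2 = 213·cos0.0° − 39·2.900 = 99.9; c'Δl = 30.16; W sinα = 0.0
Slice 3: Δl = 1.4/cos7.4° = 1.412 m; N'_3 = 152·cos7.4° − 19·1.412 = 123.9; c'Δl = 14.68; W sinα = 19.6
Slice 4: Δl = 3.2/cos15.5° = 3.321 m; N'_4 = 320·cos15.5° − 20·3.321 = 241.9; c'Δl = 34.54; W sinα = 85.5
Slice 5: Δl = 1.8/cos24.8° = 1.983 m; N'_5 = 150·cos24.8° − 28·1.983 = 80.6; c'Δl = 20.62; W sinα = 62.9
Slice 6: Δl = 3.0/cos34.3° = 3.632 m; N'_6 = 175·cos34.3° − 17·3.632 = 82.8; c'Δl = 37.77; W sinα = 98.6
Slice 7: Δl = 2.0/cos45.6° = 2.859 m; N'_7 = 41·cos45.6° − 10·2.859 = 0.1; c'Δl = 29.73; W sinα = 29.3
Σc'Δl = 189.6 kN/m; ΣN' = 662.9 kN/m; ΣW sinα = 288.5 kN/m
Resisting = 189.6 + 662.9·tan30.3° = 189.6 + 387.4 = 577.0 kN/m
FS = 577.0 / 288.5 = 2.000

FS = 2.00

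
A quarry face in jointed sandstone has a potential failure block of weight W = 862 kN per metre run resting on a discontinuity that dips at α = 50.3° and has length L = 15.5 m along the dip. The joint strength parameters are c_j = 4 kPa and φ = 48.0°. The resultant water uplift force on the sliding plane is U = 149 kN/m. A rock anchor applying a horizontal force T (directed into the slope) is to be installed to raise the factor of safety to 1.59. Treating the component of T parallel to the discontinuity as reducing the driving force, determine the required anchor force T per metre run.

T = 292 kN/m

Resolving forces along and normal to the sliding plane, with the horizontal anchor force T adding T·sinα to the effective normal force and T·cosα acting up the plane against the driving force:
FS = [c_jL + (W cosα − U + T sinα) tanφ] / [W sinα − T cosα]
Without the anchor: N' = 401.6 kN/m, driving T_d = 663.2 kN/m, resisting R = 4·15.5 + 401.6·tan48.0° = 508.0 kN/m, FS = 0.77.
Setting FS = 1.59 and solving for T:
1.59·(663.2 − T cos50.3°) = 508.0 + T sin50.3°·tan48.0°
T·(sin50.3°·tan48.0° + 1.59·cos50.3°) = 1.59·663.2 − 508.0
T·(0.7694·1.1106 + 1.59·0.6388) = 1054.5 − 508.0 = 546.5
T·1.8701 = 546.5
T = 292.2 kN/m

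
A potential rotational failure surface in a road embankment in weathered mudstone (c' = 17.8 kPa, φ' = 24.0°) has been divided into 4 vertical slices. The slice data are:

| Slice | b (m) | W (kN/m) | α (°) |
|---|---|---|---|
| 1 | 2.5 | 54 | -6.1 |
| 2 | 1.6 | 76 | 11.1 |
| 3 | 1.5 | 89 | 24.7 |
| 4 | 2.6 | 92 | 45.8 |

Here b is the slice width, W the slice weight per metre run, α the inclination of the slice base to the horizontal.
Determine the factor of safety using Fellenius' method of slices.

Ordinary method of slices: FS = Σ[c'·Δl_i + (W_i cosα_i)·tanφ'] / Σ W_i sinα_i, with Δl_i = b_i / cosα_i.
Slice 1: Δl = 2.5/cos(-6.1°) = 2.514 m; N'_1 = 54·cos(-6.1°) = 53.7; c'Δl = 44.75; W sinα = -5.7
Slice 2: Δl = 1.6/cos11.1° = 1.631 m; N'_2 = 76·cos11.1° = 74.6; c'Δl = 29.02; W sinα = 14.6
Slice 3: Δl = 1.5/cos24.7° = 1.651 m; N'_3 = 89·cos24.7° = 80.9; c'Δl = 29.39; W sinα = 37.2
Slice 4: Δl = 2.6/cos45.8° = 3.729 m; N'_4 = 92·cos45.8° = 64.1; c'Δl = 66.38; W sinα = 66.0
Σc'Δl = 169.5 kN/m; ΣN' = 273.3 kN/m; ΣW sinα = 112.0 kN/m
Resisting = 169.5 + 273.3·tan24.0° = 169.5 + 121.7 = 291.2 kN/m
FS = 291.2 / 112.0 = 2.599

FS = 2.60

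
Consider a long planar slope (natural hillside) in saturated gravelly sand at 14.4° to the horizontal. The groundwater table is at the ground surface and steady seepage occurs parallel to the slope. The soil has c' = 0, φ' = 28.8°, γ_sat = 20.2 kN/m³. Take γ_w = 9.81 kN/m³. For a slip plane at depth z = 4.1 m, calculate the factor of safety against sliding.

FS = 1.10

With seepage parallel to the slope and the water table at the surface, the effective normal stress on the slip plane uses the buoyant unit weight γ' = γ_sat − γ_w while the driving shear stress uses γ_sat:
FS = [c' + γ' z cos²β tanφ'] / [γ_sat z sinβ cosβ]
(For c' = 0 this reduces to FS = (γ'/γ_sat)·tanφ'/tanβ.)
γ' = 20.2 − 9.81 = 10.39 kN/m³
Numerator = 0.0 + 10.39·4.1·cos²14.4°·tan28.8° = 0.0 + 10.39·4.1·0.9382·0.5498 = 21.971 kPa
Denominator = 20.2·4.1·sin14.4°·cos14.4° = 20.2·4.1·0.2487·0.9686 = 19.949 kPa
FS = 21.971 / 19.949 = 1.101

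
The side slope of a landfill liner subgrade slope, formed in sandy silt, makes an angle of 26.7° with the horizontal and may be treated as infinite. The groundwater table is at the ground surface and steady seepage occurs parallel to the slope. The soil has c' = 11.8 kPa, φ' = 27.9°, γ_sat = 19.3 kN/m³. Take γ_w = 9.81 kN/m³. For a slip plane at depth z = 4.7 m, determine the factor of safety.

With seepage parallel to the slope and the water table at the surface, the effective normal stress on the slip plane uses the buoyant unit weight γ' = γ_sat − γ_w while the driving shear stress uses γ_sat:
FS = [c' + γ' z cos²β tanφ'] / [γ_sat z sinβ cosβ]
γ' = 19.3 − 9.81 = 9.49 kN/m³
Numerator = 11.8 + 9.49·4.7·cos²26.7°·tan27.9° = 11.8 + 9.49·4.7·0.7981·0.5295 = 30.648 kPa
Denominator = 19.3·4.7·sin26.7°·cos26.7° = 19.3·4.7·0.4493·0.8934 = 36.412 kPa
FS = 30.648 / 36.412 = 0.842

FS = 0.84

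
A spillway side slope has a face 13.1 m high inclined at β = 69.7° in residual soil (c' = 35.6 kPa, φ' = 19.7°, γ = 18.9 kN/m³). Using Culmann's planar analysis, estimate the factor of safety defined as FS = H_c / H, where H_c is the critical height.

FS = 1.42

H_c = (4c'/γ) · sinβ cosφ' / [1 − cos(β − φ')]
    = (4·35.6/18.9) · sin69.7°·cos19.7° / [1 − cos50.0°]
    = 7.534 · 0.8830 / 0.3572 = 18.62 m
FS = H_c / H = 18.62 / 13.1 = 1.422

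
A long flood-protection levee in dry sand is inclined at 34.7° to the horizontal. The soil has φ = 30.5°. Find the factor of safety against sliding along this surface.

For a dry cohesionless infinite slope the factor of safety is FS = tanφ / tanβ.
FS = tan30.5° / tan34.7° = 0.5890 / 0.6924 = 0.851

FS = 0.85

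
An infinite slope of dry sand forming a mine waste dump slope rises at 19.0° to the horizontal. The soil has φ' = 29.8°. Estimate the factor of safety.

FS = 1.66

For a dry cohesionless infinite slope the factor of safety is FS = tanφ' / tanβ.
FS = tan29.8° / tan19.0° = 0.5727 / 0.3443 = 1.663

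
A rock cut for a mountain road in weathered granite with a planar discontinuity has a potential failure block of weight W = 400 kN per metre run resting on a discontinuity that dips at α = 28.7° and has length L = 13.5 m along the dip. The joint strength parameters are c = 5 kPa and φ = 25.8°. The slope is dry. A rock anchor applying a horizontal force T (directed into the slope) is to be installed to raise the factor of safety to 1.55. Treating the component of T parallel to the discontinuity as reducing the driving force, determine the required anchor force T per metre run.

T = 38 kN/m

Resolving forces along and normal to the sliding plane, with the horizontal anchor force T adding T·sinα to the effective normal force and T·cosα acting up the plane against the driving force:
FS = [cL + (W cosα + T sinα) tanφ] / [W sinα − T cosα]
Without the anchor: N' = 350.9 kN/m, driving T_d = 192.1 kN/m, resisting R = 5·13.5 + 350.9·tan25.8° = 237.1 kN/m, FS = 1.23.
Setting FS = 1.55 and solving for T:
1.55·(192.1 − T cos28.7°) = 237.1 + T sin28.7°·tan25.8°
T·(sin28.7°·tan25.8° + 1.55·cos28.7°) = 1.55·192.1 − 237.1
T·(0.4802·0.4834 + 1.55·0.8771) = 297.7 − 237.1 = 60.6
T·1.5917 = 60.6
T = 38.1 kN/m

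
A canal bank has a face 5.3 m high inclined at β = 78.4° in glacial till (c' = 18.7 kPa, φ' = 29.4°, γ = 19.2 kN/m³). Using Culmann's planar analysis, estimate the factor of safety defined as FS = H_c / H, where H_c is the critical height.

H_c = (4c'/γ) · sinβ cosφ' / [1 − cos(β − φ')]
    = (4·18.7/19.2) · sin78.4°·cos29.4° / [1 − cos49.0°]
    = 3.896 · 0.8534 / 0.3439 = 9.67 m
FS = H_c / H = 9.67 / 5.3 = 1.824

FS = 1.82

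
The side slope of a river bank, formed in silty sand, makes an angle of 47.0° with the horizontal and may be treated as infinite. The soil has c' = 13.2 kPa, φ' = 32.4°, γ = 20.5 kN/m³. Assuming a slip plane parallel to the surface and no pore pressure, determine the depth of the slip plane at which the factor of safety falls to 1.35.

z = 1.70 m

Setting FS = 1.35 in FS = [c' + γz cos²β tanφ'] / [γz sinβ cosβ] and solving for z:
z = c' / [γ cosβ (FS·sinβ − cosβ·tanφ')]
  = 13.2 / [20.5·cos47.0°·(1.35·sin47.0° − cos47.0°·tan32.4°)]
  = 13.2 / [20.5·0.6820·(1.35·0.7314 − 0.6820·0.6346)]
  = 13.2 / 7.7527 = 1.703 m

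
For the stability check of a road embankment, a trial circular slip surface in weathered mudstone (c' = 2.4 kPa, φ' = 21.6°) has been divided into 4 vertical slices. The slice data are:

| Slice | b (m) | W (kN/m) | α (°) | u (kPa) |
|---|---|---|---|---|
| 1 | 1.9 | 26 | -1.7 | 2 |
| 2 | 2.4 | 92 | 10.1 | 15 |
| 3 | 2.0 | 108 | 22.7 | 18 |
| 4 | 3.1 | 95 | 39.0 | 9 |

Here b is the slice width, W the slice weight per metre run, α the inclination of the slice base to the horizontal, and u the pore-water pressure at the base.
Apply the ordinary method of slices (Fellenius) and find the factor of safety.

Ordinary method of slices: FS = Σ[c'·Δl_i + (W_i cosα_i − u_i·Δl_i)·tanφ'] / Σ W_i sinα_i, with Δl_i = b_i / cosα_i.
Slice 1: Δl = 1.9/cos(-1.7°) = 1.901 m; N'_1 = 26·cos(-1.7°) − 2·1.901 = 22.2; c'Δl = 4.56; W sinα = -0.8
Slice 2: Δl = 2.4/cos10.1° = 2.438 m; N'_2 = 92·cos10.1° − 15·2.438 = 54.0; c'Δl = 5.85; W sinα = 16.1
Slice 3: Δl = 2.0/cos22.7° = 2.168 m; N'_3 = 108·cos22.7° − 18·2.168 = 60.6; c'Δl = 5.20; W sinα = 41.7
Slice 4: Δl = 3.1/cos39.0° = 3.989 m; N'_4 = 95·cos39.0° − 9·3.989 = 37.9; c'Δl = 9.57; W sinα = 59.8
Σc'Δl = 25.2 kN/m; ΣN' = 174.7 kN/m; ΣW sinα = 116.8 kN/m
Resisting = 25.2 + 174.7·tan21.6° = 25.2 + 69.2 = 94.4 kN/m
FS = 94.4 / 116.8 = 0.808

FS = 0.81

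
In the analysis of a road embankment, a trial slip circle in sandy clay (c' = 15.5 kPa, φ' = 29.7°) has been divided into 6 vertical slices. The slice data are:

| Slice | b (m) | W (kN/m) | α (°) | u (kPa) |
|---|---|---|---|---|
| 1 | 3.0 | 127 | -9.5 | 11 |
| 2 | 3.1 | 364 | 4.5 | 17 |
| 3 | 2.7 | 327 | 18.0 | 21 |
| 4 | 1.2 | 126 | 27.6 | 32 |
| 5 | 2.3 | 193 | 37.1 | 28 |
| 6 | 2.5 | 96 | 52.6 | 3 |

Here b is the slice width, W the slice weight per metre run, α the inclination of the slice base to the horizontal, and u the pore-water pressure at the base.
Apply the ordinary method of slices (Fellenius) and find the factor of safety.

Ordinary method of slices: FS = Σ[c'·Δl_i + (W_i cosα_i − u_i·Δl_i)·tanφ'] / Σ W_i sinα_i, with Δl_i = b_i / cosα_i.
Slice 1: Δl = 3.0/cos(-9.5°) = 3.042 m; N'_1 = 127·cos(-9.5°) − 11·3.042 = 91.8; c'Δl = 47.15; W sinα = -21.0
Slice 2: Δl = 3.1/cos4.5° = 3.110 m; N'_2 = 364·cos4.5° − 17·3.110 = 310.0; c'Δl = 48.20; W sinα = 28.6
Slice 3: Δl = 2.7/cos18.0° = 2.839 m; N'_3 = 327·cos18.0° − 21·2.839 = 251.4; c'Δl = 44.00; W sinα = 101.0
Slice 4: Δl = 1.2/cos27.6° = 1.354 m; N'_4 = 126·cos27.6° − 32·1.354 = 68.3; c'Δl = 20.99; W sinα = 58.4
Slice 5: Δl = 2.3/cos37.1° = 2.884 m; N'_5 = 193·cos37.1° − 28·2.884 = 73.2; c'Δl = 44.70; W sinα = 116.4
Slice 6: Δl = 2.5/cos52.6° = 4.116 m; N'_6 = 96·cos52.6° − 3·4.116 = 46.0; c'Δl = 63.80; W sinα = 76.3
Σc'Δl = 268.8 kN/m; ΣN' = 840.7 kN/m; ΣW sinα = 359.7 kN/m
Resisting = 268.8 + 840.7·tan29.7° = 268.8 + 479.5 = 748.3 kN/m
FS = 748.3 / 359.7 = 2.080

FS = 2.08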